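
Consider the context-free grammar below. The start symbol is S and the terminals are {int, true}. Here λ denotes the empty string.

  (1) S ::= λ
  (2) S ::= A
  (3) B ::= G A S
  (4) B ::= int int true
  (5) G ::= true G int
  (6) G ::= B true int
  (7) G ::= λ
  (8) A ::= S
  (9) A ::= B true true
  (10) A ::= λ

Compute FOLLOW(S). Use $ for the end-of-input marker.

FIRST(S): from S::=λ we get {λ}; from S::=A we get {λ, int, true}. So FIRST(S) = {λ, int, true}.
FIRST(B): from B::=G A S we get {λ, int, true}; from B::=int int true we get {int}. So FIRST(B) = {λ, int, true}.
FIRST(G): from G::=true G int we get {true}; from G::=B true int we get {int, true}; from G::=λ we get {λ}. So FIRST(G) = {λ, int, true}.
FIRST(A): from A::=S we get {λ, int, true}; from A::=B true true we get {int, true}; from A::=λ we get {λ}. So FIRST(A) = {λ, int, true}.
FOLLOW(S) includes $ since S is the start symbol.
FOLLOW(B): in G::=B true int, B is followed by true int with FIRST {true}; in A::=B true true, B is followed by true true with FIRST {true}. Thus FOLLOW(B) = {true}.
FOLLOW(G): in B::=G A S, G is followed by A S with FIRST {λ, int, true}; in B::=G A S, the suffix after G is nullable, so FOLLOW(G) ⊇ FOLLOW(B) = {true}; in G::=true G int, G is followed by int with FIRST {int}. Thus FOLLOW(G) = {int, true}.
FOLLOW(S): in B::=G A S, the suffix after S is empty, so FOLLOW(S) ⊇ FOLLOW(B) = {true}; in A::=S, the suffix after S is empty, so FOLLOW(S) ⊇ FOLLOW(A) = {$, int, true}. Thus FOLLOW(S) = {$, int, true}.
FOLLOW(A): in S::=A, the suffix after A is empty, so FOLLOW(A) ⊇ FOLLOW(S) = {$, int, true}; in B::=G A S, A is followed by S with FIRST {λ, int, true}; in B::=G A S, the suffix after A is nullable, so FOLLOW(A) ⊇ FOLLOW(B) = {true}. Thus FOLLOW(A) = {$, int, true}.

{$, int, true}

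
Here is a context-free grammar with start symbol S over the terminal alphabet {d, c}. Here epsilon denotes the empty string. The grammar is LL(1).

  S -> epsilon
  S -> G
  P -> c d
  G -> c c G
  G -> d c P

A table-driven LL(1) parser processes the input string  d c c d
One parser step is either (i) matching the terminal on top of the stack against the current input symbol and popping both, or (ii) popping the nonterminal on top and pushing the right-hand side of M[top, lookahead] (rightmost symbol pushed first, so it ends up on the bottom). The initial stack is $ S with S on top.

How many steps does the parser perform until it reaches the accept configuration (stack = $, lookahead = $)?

7

     Stack    Input      Action
  1  $ S      d c c d $  expand S -> G
  2  $ G      d c c d $  expand G -> d c P
  3  $ P c d  d c c d $  match d
  4  $ P c    c c d $    match c
  5  $ P      c d $      expand P -> c d
  6  $ d c    c d $      match c
  7  $ d      d $        match d
Accept reached after 7 steps.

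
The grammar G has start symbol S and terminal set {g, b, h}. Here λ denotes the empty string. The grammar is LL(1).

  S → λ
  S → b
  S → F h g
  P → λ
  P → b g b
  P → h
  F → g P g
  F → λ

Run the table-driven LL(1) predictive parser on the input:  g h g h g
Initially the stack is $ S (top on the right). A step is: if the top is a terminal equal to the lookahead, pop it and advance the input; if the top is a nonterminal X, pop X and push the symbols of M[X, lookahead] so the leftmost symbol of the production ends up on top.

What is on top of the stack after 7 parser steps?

g

     Stack        Input        Action
  1  $ S          g h g h g $  expand S → F h g
  2  $ g h F      g h g h g $  expand F → g P g
  3  $ g h g P g  g h g h g $  match g
  4  $ g h g P    h g h g $    expand P → h
  5  $ g h g h    h g h g $    match h
  6  $ g h g      g h g $      match g
  7  $ g h        h g $        match h
Stack after step 7: $ g (top = g).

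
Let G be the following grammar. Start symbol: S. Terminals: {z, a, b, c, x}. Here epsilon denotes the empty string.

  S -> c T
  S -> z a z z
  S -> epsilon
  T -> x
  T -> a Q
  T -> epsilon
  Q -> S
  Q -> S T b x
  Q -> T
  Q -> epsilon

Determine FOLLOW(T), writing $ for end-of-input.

FIRST(S) = {epsilon, c, z}
FIRST(T) = {epsilon, a, x}
FIRST(Q) = {epsilon, a, b, c, x, z}  (via S, S T b x, T)
FOLLOW(S) includes $ since S is the start symbol.
FOLLOW(S): in Q->S, the suffix after S is empty, so FOLLOW(S) ⊇ FOLLOW(Q) = {$, a, b, x}; in Q->S T b x, S is followed by T b x with FIRST {a, b, x}. Thus FOLLOW(S) = {$, a, b, x}.
FOLLOW(T): in S->c T, the suffix after T is empty, so FOLLOW(T) ⊇ FOLLOW(S) = {$, a, b, x}; in Q->S T b x, T is followed by b x with FIRST {b}; in Q->T, the suffix after T is empty, so FOLLOW(T) ⊇ FOLLOW(Q) = {$, a, b, x}. Thus FOLLOW(T) = {$, a, b, x}.
FOLLOW(Q): in T->a Q, the suffix after Q is empty, so FOLLOW(Q) ⊇ FOLLOW(T) = {$, a, b, x}. Thus FOLLOW(Q) = {$, a, b, x}.

{$, a, b, x}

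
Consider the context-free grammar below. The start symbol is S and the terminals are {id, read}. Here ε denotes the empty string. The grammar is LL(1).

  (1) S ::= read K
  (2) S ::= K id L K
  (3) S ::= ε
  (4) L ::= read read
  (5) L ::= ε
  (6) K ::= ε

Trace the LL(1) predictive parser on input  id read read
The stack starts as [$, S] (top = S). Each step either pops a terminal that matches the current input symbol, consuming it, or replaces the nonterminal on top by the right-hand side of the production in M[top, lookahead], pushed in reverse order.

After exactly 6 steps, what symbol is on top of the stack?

K

     Stack          Input           Action
  1  $ S            id read read $  expand S ::= K id L K
  2  $ K L id K     id read read $  expand K ::= ε
  3  $ K L id       id read read $  match id
  4  $ K L          read read $     expand L ::= read read
  5  $ K read read  read read $     match read
  6  $ K read       read $          match read
Stack after step 6: $ K (top = K).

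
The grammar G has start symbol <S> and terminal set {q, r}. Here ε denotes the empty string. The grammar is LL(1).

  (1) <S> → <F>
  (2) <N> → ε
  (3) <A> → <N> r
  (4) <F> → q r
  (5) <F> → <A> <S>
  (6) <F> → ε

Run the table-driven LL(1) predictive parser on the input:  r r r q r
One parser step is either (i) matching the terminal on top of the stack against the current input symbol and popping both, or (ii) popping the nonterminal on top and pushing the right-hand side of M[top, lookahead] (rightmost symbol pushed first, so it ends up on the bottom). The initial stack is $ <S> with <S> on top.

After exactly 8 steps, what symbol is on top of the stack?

step 1: stack=$ <S>  input=r r r q r $  — expand <S> → <F>
step 2: stack=$ <F>  input=r r r q r $  — expand <F> → <A> <S>
step 3: stack=$ <S> <A>  input=r r r q r $  — expand <A> → <N> r
step 4: stack=$ <S> r <N>  input=r r r q r $  — expand <N> → ε
step 5: stack=$ <S> r  input=r r r q r $  — match r
step 6: stack=$ <S>  input=r r q r $  — expand <S> → <F>
step 7: stack=$ <F>  input=r r q r $  — expand <F> → <A> <S>
step 8: stack=$ <S> <A>  input=r r q r $  — expand <A> → <N> r
Stack after step 8: $ <S> r <N> (top = <N>).

<N>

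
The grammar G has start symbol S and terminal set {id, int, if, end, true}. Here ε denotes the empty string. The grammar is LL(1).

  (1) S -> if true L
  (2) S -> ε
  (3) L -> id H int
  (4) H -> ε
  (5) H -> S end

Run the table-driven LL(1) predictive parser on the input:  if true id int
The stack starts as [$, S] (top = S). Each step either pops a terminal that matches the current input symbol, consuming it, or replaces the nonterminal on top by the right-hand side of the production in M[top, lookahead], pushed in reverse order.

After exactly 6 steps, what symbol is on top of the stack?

int

step 1: stack=$ S  input=if true id int $  — expand S -> if true L
step 2: stack=$ L true if  input=if true id int $  — match if
step 3: stack=$ L true  input=true id int $  — match true
step 4: stack=$ L  input=id int $  — expand L -> id H int
step 5: stack=$ int H id  input=id int $  — match id
step 6: stack=$ int H  input=int $  — expand H -> ε
Stack after step 6: $ int (top = int).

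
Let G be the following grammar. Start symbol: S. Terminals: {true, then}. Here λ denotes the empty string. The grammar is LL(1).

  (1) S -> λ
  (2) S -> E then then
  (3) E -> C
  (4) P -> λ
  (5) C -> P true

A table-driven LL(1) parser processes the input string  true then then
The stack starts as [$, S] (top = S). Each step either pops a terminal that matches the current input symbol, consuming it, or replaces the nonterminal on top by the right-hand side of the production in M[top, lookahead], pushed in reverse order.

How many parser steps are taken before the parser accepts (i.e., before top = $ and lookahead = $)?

7

step 1: stack=$ S  input=true then then $  — expand S -> E then then
step 2: stack=$ then then E  input=true then then $  — expand E -> C
step 3: stack=$ then then C  input=true then then $  — expand C -> P true
step 4: stack=$ then then true P  input=true then then $  — expand P -> λ
step 5: stack=$ then then true  input=true then then $  — match true
step 6: stack=$ then then  input=then then $  — match then
step 7: stack=$ then  input=then $  — match then
Accept reached after 7 steps.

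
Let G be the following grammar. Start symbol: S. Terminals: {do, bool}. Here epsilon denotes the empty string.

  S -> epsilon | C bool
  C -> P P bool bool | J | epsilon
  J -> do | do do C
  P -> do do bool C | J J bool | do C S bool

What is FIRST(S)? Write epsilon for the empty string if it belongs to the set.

FIRST(J): from J->do we get {do}; from J->do do C we get {do}. So FIRST(J) = {do}.
FIRST(P): from P->do do bool C we get {do}; from P->J J bool we get {do}; from P->do C S bool we get {do}. So FIRST(P) = {do}.
FIRST(C): from C->P P bool bool we get {do}; from C->J we get {do}; from C->epsilon we get {epsilon}. So FIRST(C) = {epsilon, do}.
FIRST(S): from S->epsilon we get {epsilon}; from S->C bool we get {bool, do}. So FIRST(S) = {epsilon, bool, do}.

{epsilon, bool, do}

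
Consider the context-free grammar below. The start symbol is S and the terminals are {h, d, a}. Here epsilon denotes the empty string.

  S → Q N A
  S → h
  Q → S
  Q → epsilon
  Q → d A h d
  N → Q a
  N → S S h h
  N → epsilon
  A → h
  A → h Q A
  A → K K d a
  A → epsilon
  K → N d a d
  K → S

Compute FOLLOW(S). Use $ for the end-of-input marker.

{$, a, d, h}

FIRST(S) = {epsilon, a, d, h}  (via Q N A)
FIRST(Q) = {epsilon, a, d, h}  (via S)
FIRST(N) = {epsilon, a, d, h}  (via Q a, S S h h)
FIRST(K) = {epsilon, a, d, h}  (via N d a d, S)
FIRST(A) = {epsilon, a, d, h}  (via K K d a)
FOLLOW(S) includes $ since S is the start symbol.
FOLLOW(K): in A→K K d a (occurrence 1), K is followed by K d a with FIRST {a, d, h}; in A→K K d a (occurrence 2), K is followed by d a with FIRST {d}. Thus FOLLOW(K) = {a, d, h}.
FOLLOW(S): in Q→S, the suffix after S is empty, so FOLLOW(S) ⊇ FOLLOW(Q) = {$, a, d, h}; in N→S S h h (occurrence 1), S is followed by S h h with FIRST {a, d, h}; in N→S S h h (occurrence 2), S is followed by h h with FIRST {h}; in K→S, the suffix after S is empty, so FOLLOW(S) ⊇ FOLLOW(K) = {a, d, h}. Thus FOLLOW(S) = {$, a, d, h}.
FOLLOW(N): in S→Q N A, N is followed by A with FIRST {epsilon, a, d, h}; in S→Q N A, the suffix after N is nullable, so FOLLOW(N) ⊇ FOLLOW(S) = {$, a, d, h}; in K→N d a d, N is followed by d a d with FIRST {d}. Thus FOLLOW(N) = {$, a, d, h}.
FOLLOW(A): in S→Q N A, the suffix after A is empty, so FOLLOW(A) ⊇ FOLLOW(S) = {$, a, d, h}; in Q→d A h d, A is followed by h d with FIRST {h}; in A→h Q A, the suffix after A is empty (adds nothing new). Thus FOLLOW(A) = {$, a, d, h}.
FOLLOW(Q): in S→Q N A, Q is followed by N A with FIRST {epsilon, a, d, h}; in S→Q N A, the suffix after Q is nullable, so FOLLOW(Q) ⊇ FOLLOW(S) = {$, a, d, h}; in N→Q a, Q is followed by a with FIRST {a}; in A→h Q A, Q is followed by A with FIRST {epsilon, a, d, h}; in A→h Q A, the suffix after Q is nullable, so FOLLOW(Q) ⊇ FOLLOW(A) = {$, a, d, h}. Thus FOLLOW(Q) = {$, a, d, h}.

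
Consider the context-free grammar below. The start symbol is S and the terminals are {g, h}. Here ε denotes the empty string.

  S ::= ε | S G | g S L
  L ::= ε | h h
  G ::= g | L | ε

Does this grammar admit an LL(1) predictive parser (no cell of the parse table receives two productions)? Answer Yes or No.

FIRST(S) = {ε, g, h}
FIRST(L) = {ε, h}
FIRST(G) = {ε, g, h}
FOLLOW(S) = {$, g, h}
FOLLOW(L) = {$, g, h}
FOLLOW(G) = {$, g, h}
Cell M[G, $] receives both G ::= L and G ::= ε — the grammar is not LL(1).

No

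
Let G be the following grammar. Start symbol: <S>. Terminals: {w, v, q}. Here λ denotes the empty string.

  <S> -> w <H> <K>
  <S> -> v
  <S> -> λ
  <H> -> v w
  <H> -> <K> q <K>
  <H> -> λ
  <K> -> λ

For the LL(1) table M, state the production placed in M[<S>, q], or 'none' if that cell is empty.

none

FIRST(<S>) = {λ, v, w}
FIRST(<K>) = {λ}
FIRST(<H>) = {λ, q, v}  (via <K> q <K>)
FOLLOW(<S>) includes $ since <S> is the start symbol.
FOLLOW(<S>): <S> appears on no right-hand side. Thus FOLLOW(<S>) = {$}.
For <S> -> w <H> <K>: FIRST(w <H> <K>) = {w}, so it goes in M[<S>, t] for t ∈ {w}.
For <S> -> v: FIRST(v) = {v}, so it goes in M[<S>, t] for t ∈ {v}.
For <S> -> λ: FIRST(λ) = {λ}, so it goes in M[<S>, t] for t ∈ {}; since λ ∈ FIRST, also for every t ∈ FOLLOW(<S>) = {$}.
None of these place a production in M[<S>, q].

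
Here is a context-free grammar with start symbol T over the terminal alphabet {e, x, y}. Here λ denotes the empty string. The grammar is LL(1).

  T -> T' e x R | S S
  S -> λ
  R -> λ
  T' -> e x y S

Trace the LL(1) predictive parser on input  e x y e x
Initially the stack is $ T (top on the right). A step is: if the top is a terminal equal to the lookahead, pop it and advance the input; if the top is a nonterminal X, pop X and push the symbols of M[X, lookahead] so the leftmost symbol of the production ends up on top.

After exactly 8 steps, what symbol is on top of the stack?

R

     Stack            Input        Action
  1  $ T              e x y e x $  expand T -> T' e x R
  2  $ R x e T'       e x y e x $  expand T' -> e x y S
  3  $ R x e S y x e  e x y e x $  match e
  4  $ R x e S y x    x y e x $    match x
  5  $ R x e S y      y e x $      match y
  6  $ R x e S        e x $        expand S -> λ
  7  $ R x e          e x $        match e
  8  $ R x            x $          match x
Stack after step 8: $ R (top = R).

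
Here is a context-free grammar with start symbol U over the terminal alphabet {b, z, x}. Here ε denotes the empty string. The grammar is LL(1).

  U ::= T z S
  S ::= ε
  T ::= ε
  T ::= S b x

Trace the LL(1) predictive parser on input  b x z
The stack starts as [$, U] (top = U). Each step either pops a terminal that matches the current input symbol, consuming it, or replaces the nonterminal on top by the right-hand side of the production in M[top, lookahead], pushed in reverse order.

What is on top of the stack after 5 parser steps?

z

     Stack        Input    Action
  1  $ U          b x z $  expand U ::= T z S
  2  $ S z T      b x z $  expand T ::= S b x
  3  $ S z x b S  b x z $  expand S ::= ε
  4  $ S z x b    b x z $  match b
  5  $ S z x      x z $    match x
Stack after step 5: $ S z (top = z).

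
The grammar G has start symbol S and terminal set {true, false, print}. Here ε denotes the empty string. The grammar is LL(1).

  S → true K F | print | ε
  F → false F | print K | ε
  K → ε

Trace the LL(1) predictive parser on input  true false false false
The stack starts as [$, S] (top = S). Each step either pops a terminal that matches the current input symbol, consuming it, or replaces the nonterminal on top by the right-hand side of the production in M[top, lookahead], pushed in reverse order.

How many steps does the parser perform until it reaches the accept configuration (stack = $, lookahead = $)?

step 1: stack=$ S  input=true false false false $  — expand S → true K F
step 2: stack=$ F K true  input=true false false false $  — match true
step 3: stack=$ F K  input=false false false $  — expand K → ε
step 4: stack=$ F  input=false false false $  — expand F → false F
step 5: stack=$ F false  input=false false false $  — match false
step 6: stack=$ F  input=false false $  — expand F → false F
step 7: stack=$ F false  input=false false $  — match false
step 8: stack=$ F  input=false $  — expand F → false F
step 9: stack=$ F false  input=false $  — match false
step 10: stack=$ F  input=$  — expand F → ε
Accept reached after 10 steps.

10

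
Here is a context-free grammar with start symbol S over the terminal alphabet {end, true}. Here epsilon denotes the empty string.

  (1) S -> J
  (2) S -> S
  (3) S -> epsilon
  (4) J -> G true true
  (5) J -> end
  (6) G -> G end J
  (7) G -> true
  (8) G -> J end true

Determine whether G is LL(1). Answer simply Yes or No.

No

FIRST(S) = {epsilon, end, true}
FIRST(J) = {end, true}
FIRST(G) = {end, true}
FOLLOW(S) = {$}
FOLLOW(J) = {$, end, true}
FOLLOW(G) = {end, true}
Cell M[G, end] receives both G -> G end J and G -> J end true — the grammar is not LL(1).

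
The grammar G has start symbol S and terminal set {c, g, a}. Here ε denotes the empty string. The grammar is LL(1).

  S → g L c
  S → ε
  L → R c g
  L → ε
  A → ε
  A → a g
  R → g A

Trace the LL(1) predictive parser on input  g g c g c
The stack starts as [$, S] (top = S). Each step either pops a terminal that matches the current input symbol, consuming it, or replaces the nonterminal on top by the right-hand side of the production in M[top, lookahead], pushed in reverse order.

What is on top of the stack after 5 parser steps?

A

step 1: stack=$ S  input=g g c g c $  — expand S → g L c
step 2: stack=$ c L g  input=g g c g c $  — match g
step 3: stack=$ c L  input=g c g c $  — expand L → R c g
step 4: stack=$ c g c R  input=g c g c $  — expand R → g A
step 5: stack=$ c g c A g  input=g c g c $  — match g
Stack after step 5: $ c g c A (top = A).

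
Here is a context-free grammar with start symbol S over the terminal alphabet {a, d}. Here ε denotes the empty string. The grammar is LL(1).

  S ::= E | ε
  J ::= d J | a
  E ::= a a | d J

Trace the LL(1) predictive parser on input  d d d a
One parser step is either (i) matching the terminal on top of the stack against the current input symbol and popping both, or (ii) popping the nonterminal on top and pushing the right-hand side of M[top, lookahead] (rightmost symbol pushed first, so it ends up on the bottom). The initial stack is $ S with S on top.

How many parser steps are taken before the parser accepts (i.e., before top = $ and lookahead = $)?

step 1: stack=$ S  input=d d d a $  — expand S ::= E
step 2: stack=$ E  input=d d d a $  — expand E ::= d J
step 3: stack=$ J d  input=d d d a $  — match d
step 4: stack=$ J  input=d d a $  — expand J ::= d J
step 5: stack=$ J d  input=d d a $  — match d
step 6: stack=$ J  input=d a $  — expand J ::= d J
step 7: stack=$ J d  input=d a $  — match d
step 8: stack=$ J  input=a $  — expand J ::= a
step 9: stack=$ a  input=a $  — match a
Accept reached after 9 steps.

9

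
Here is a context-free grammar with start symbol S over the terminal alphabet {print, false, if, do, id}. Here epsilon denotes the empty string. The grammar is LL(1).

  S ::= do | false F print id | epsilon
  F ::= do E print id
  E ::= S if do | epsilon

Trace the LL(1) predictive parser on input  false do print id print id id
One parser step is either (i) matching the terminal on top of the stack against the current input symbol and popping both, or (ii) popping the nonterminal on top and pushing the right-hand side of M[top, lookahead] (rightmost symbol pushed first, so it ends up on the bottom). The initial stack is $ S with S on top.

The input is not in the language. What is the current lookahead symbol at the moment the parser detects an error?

step 1: stack=$ S  input=false do print id print id id $  — expand S ::= false F print id
step 2: stack=$ id print F false  input=false do print id print id id $  — match false
step 3: stack=$ id print F  input=do print id print id id $  — expand F ::= do E print id
step 4: stack=$ id print id print E do  input=do print id print id id $  — match do
step 5: stack=$ id print id print E  input=print id print id id $  — expand E ::= epsilon
step 6: stack=$ id print id print  input=print id print id id $  — match print
step 7: stack=$ id print id  input=id print id id $  — match id
step 8: stack=$ id print  input=print id id $  — match print
step 9: stack=$ id  input=id id $  — match id
step 10: stack=$  input=id $  — error: stack empty but input remains

id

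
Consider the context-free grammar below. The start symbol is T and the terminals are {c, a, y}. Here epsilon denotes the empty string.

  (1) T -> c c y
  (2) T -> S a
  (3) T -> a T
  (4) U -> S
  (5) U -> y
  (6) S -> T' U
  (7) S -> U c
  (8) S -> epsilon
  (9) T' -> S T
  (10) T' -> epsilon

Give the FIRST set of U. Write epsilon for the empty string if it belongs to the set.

{epsilon, a, c, y}

FIRST(T) = {a, c, y}  (via S a)
FIRST(U) = {epsilon, a, c, y}  (via S)
FIRST(S) = {epsilon, a, c, y}  (via T' U, U c)
FIRST(T') = {epsilon, a, c, y}  (via S T)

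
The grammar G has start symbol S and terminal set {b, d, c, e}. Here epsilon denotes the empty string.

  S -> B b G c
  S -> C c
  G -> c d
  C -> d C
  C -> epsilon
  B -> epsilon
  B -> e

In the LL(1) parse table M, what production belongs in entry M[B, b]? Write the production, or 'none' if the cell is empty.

B -> epsilon

FIRST(G) = {c}
FIRST(C) = {epsilon, d}
FIRST(B) = {epsilon, e}
FIRST(S) = {b, c, d, e}  (via B b G c, C c)
FOLLOW(S) includes $ since S is the start symbol.
FOLLOW(B): in S->B b G c, B is followed by b G c with FIRST {b}. Thus FOLLOW(B) = {b}.
For B -> epsilon: FIRST(epsilon) = {epsilon}, so it goes in M[B, t] for t ∈ {}; since epsilon ∈ FIRST, also for every t ∈ FOLLOW(B) = {b}.
For B -> e: FIRST(e) = {e}, so it goes in M[B, t] for t ∈ {e}.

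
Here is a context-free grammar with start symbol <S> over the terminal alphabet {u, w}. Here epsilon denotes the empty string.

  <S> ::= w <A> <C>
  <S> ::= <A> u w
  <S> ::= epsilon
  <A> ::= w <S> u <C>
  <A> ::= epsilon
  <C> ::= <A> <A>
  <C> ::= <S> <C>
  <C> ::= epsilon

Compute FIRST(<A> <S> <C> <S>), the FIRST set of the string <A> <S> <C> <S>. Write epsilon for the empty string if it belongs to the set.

FIRST(<A>): from <A>::=w <S> u <C> we get {w}; from <A>::=epsilon we get {epsilon}. So FIRST(<A>) = {epsilon, w}.
FIRST(<S>): from <S>::=w <A> <C> we get {w}; from <S>::=<A> u w we get {u, w}; from <S>::=epsilon we get {epsilon}. So FIRST(<S>) = {epsilon, u, w}.
FIRST(<C>): from <C>::=<A> <A> we get {epsilon, w}; from <C>::=<S> <C> we get {epsilon, u, w}; from <C>::=epsilon we get {epsilon}. So FIRST(<C>) = {epsilon, u, w}.
FIRST(<A> <S> <C> <S>): take FIRST of each symbol in turn, carrying on past any symbol whose FIRST contains epsilon; result {epsilon, u, w}.

{epsilon, u, w}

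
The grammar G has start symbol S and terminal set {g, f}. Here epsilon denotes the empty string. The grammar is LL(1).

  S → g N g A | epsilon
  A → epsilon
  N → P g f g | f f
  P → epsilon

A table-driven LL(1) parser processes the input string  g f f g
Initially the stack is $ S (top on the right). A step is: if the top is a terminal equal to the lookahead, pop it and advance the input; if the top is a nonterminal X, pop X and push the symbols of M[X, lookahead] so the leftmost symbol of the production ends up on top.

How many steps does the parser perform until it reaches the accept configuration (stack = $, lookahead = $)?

     Stack      Input      Action
  1  $ S        g f f g $  expand S → g N g A
  2  $ A g N g  g f f g $  match g
  3  $ A g N    f f g $    expand N → f f
  4  $ A g f f  f f g $    match f
  5  $ A g f    f g $      match f
  6  $ A g      g $        match g
  7  $ A        $          expand A → epsilon
Accept reached after 7 steps.

7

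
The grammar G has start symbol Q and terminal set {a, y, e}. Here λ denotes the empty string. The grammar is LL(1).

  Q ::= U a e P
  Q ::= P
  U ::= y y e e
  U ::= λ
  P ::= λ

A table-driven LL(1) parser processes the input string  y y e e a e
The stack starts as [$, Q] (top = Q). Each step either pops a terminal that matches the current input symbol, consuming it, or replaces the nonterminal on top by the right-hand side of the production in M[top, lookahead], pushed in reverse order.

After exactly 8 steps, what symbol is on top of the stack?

P

step 1: stack=$ Q  input=y y e e a e $  — expand Q ::= U a e P
step 2: stack=$ P e a U  input=y y e e a e $  — expand U ::= y y e e
step 3: stack=$ P e a e e y y  input=y y e e a e $  — match y
step 4: stack=$ P e a e e y  input=y e e a e $  — match y
step 5: stack=$ P e a e e  input=e e a e $  — match e
step 6: stack=$ P e a e  input=e a e $  — match e
step 7: stack=$ P e a  input=a e $  — match a
step 8: stack=$ P e  input=e $  — match e
Stack after step 8: $ P (top = P).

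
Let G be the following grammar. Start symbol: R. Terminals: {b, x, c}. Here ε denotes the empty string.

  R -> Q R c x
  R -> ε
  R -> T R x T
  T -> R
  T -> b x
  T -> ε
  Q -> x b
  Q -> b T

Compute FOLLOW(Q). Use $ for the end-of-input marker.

FIRST(Q) = {b, x}
FIRST(R) = {ε, b, x}  (via Q R c x, T R x T)
FIRST(T) = {ε, b, x}  (via R)
FOLLOW(R) includes $ since R is the start symbol.
FOLLOW(Q): in R->Q R c x, Q is followed by R c x with FIRST {b, c, x}. Thus FOLLOW(Q) = {b, c, x}.
FOLLOW(R): in R->Q R c x, R is followed by c x with FIRST {c}; in R->T R x T, R is followed by x T with FIRST {x}; in T->R, the suffix after R is empty, so FOLLOW(R) ⊇ FOLLOW(T) = {$, b, c, x}. Thus FOLLOW(R) = {$, b, c, x}.
FOLLOW(T): in R->T R x T (occurrence 1), T is followed by R x T with FIRST {b, x}; in R->T R x T (occurrence 2), the suffix after T is empty, so FOLLOW(T) ⊇ FOLLOW(R) = {$, b, c, x}; in Q->b T, the suffix after T is empty, so FOLLOW(T) ⊇ FOLLOW(Q) = {b, c, x}. Thus FOLLOW(T) = {$, b, c, x}.

{b, c, x}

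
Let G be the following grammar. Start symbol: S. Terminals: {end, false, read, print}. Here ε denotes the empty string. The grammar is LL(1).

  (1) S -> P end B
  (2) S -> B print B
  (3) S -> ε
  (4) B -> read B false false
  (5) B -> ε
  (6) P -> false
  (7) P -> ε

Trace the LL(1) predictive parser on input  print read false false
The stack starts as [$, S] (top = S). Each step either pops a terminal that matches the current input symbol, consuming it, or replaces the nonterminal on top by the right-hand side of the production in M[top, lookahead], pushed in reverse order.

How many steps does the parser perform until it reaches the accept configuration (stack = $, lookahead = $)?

     Stack                 Input                     Action
  1  $ S                   print read false false $  expand S -> B print B
  2  $ B print B           print read false false $  expand B -> ε
  3  $ B print             print read false false $  match print
  4  $ B                   read false false $        expand B -> read B false false
  5  $ false false B read  read false false $        match read
  6  $ false false B       false false $             expand B -> ε
  7  $ false false         false false $             match false
  8  $ false               false $                   match false
Accept reached after 8 steps.

8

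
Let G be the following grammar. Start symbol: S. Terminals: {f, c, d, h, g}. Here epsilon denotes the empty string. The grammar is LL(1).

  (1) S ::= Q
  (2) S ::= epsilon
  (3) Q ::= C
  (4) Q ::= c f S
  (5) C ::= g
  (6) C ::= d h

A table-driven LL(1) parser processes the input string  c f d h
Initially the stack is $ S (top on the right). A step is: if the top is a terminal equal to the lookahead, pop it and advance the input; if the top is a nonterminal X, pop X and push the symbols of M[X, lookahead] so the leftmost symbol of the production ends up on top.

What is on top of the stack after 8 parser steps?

     Stack    Input      Action
  1  $ S      c f d h $  expand S ::= Q
  2  $ Q      c f d h $  expand Q ::= c f S
  3  $ S f c  c f d h $  match c
  4  $ S f    f d h $    match f
  5  $ S      d h $      expand S ::= Q
  6  $ Q      d h $      expand Q ::= C
  7  $ C      d h $      expand C ::= d h
  8  $ h d    d h $      match d
Stack after step 8: $ h (top = h).

h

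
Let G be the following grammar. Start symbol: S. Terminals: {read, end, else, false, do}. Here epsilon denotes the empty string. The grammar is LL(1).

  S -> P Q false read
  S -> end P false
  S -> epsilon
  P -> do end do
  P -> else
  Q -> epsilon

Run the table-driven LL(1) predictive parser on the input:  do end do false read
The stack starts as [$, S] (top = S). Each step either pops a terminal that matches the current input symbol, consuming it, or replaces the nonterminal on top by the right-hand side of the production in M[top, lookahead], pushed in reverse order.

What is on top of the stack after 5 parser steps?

step 1: stack=$ S  input=do end do false read $  — expand S -> P Q false read
step 2: stack=$ read false Q P  input=do end do false read $  — expand P -> do end do
step 3: stack=$ read false Q do end do  input=do end do false read $  — match do
step 4: stack=$ read false Q do end  input=end do false read $  — match end
step 5: stack=$ read false Q do  input=do false read $  — match do
Stack after step 5: $ read false Q (top = Q).

Q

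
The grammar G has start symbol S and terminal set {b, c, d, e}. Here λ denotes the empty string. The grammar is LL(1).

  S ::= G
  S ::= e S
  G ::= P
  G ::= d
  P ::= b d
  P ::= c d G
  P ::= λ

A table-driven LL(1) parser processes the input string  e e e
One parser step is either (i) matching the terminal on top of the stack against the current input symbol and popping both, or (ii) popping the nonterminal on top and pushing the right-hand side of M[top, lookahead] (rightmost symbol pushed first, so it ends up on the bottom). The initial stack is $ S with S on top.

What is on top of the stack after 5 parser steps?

     Stack  Input    Action
  1  $ S    e e e $  expand S ::= e S
  2  $ S e  e e e $  match e
  3  $ S    e e $    expand S ::= e S
  4  $ S e  e e $    match e
  5  $ S    e $      expand S ::= e S
Stack after step 5: $ S e (top = e).

e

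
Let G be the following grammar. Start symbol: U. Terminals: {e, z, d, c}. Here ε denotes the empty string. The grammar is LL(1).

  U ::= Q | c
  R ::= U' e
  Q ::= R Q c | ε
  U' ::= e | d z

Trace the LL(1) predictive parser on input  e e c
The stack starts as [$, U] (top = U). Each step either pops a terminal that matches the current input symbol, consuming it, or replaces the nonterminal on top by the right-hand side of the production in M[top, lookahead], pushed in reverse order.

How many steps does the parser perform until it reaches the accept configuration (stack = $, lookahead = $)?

step 1: stack=$ U  input=e e c $  — expand U ::= Q
step 2: stack=$ Q  input=e e c $  — expand Q ::= R Q c
step 3: stack=$ c Q R  input=e e c $  — expand R ::= U' e
step 4: stack=$ c Q e U'  input=e e c $  — expand U' ::= e
step 5: stack=$ c Q e e  input=e e c $  — match e
step 6: stack=$ c Q e  input=e c $  — match e
step 7: stack=$ c Q  input=c $  — expand Q ::= ε
step 8: stack=$ c  input=c $  — match c
Accept reached after 8 steps.

8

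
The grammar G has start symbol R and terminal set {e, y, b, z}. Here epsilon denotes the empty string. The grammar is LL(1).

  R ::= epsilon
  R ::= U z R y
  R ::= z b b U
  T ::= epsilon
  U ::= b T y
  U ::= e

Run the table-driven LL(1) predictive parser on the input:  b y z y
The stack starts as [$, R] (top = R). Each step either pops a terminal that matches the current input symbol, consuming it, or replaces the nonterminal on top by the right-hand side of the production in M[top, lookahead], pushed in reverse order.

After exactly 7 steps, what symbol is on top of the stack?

y

     Stack          Input      Action
  1  $ R            b y z y $  expand R ::= U z R y
  2  $ y R z U      b y z y $  expand U ::= b T y
  3  $ y R z y T b  b y z y $  match b
  4  $ y R z y T    y z y $    expand T ::= epsilon
  5  $ y R z y      y z y $    match y
  6  $ y R z        z y $      match z
  7  $ y R          y $        expand R ::= epsilon
Stack after step 7: $ y (top = y).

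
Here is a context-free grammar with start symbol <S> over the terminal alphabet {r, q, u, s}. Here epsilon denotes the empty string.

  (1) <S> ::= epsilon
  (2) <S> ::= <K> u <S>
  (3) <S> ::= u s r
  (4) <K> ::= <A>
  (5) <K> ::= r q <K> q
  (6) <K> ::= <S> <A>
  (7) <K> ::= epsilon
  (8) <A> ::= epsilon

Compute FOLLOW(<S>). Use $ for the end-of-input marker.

{$, q, u}

FIRST(<A>): from <A>::=epsilon we get {epsilon}. So FIRST(<A>) = {epsilon}.
FIRST(<S>): from <S>::=epsilon we get {epsilon}; from <S>::=<K> u <S> we get {r, u}; from <S>::=u s r we get {u}. So FIRST(<S>) = {epsilon, r, u}.
FIRST(<K>): from <K>::=<A> we get {epsilon}; from <K>::=r q <K> q we get {r}; from <K>::=<S> <A> we get {epsilon, r, u}; from <K>::=epsilon we get {epsilon}. So FIRST(<K>) = {epsilon, r, u}.
FOLLOW(<S>) includes $ since <S> is the start symbol.
FOLLOW(<K>): in <S>::=<K> u <S>, <K> is followed by u <S> with FIRST {u}; in <K>::=r q <K> q, <K> is followed by q with FIRST {q}. Thus FOLLOW(<K>) = {q, u}.
FOLLOW(<S>): in <S>::=<K> u <S>, the suffix after <S> is empty (adds nothing new); in <K>::=<S> <A>, <S> is followed by <A> with FIRST {epsilon}; in <K>::=<S> <A>, the suffix after <S> is nullable, so FOLLOW(<S>) ⊇ FOLLOW(<K>) = {q, u}. Thus FOLLOW(<S>) = {$, q, u}.
FOLLOW(<A>): in <K>::=<A>, the suffix after <A> is empty, so FOLLOW(<A>) ⊇ FOLLOW(<K>) = {q, u}; in <K>::=<S> <A>, the suffix after <A> is empty, so FOLLOW(<A>) ⊇ FOLLOW(<K>) = {q, u}. Thus FOLLOW(<A>) = {q, u}.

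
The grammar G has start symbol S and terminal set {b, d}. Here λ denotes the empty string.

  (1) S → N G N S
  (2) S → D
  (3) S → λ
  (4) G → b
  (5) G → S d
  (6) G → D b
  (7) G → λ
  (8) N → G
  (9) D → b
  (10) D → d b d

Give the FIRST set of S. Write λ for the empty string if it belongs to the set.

{λ, b, d}

FIRST(D): from D→b we get {b}; from D→d b d we get {d}. So FIRST(D) = {b, d}.
FIRST(S): from S→N G N S we get {λ, b, d}; from S→D we get {b, d}; from S→λ we get {λ}. So FIRST(S) = {λ, b, d}.
FIRST(G): from G→b we get {b}; from G→S d we get {b, d}; from G→D b we get {b, d}; from G→λ we get {λ}. So FIRST(G) = {λ, b, d}.
FIRST(N): from N→G we get {λ, b, d}. So FIRST(N) = {λ, b, d}.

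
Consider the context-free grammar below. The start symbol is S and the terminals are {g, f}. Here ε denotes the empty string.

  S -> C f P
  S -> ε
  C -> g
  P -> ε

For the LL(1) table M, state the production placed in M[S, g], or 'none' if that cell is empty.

S -> C f P

FIRST(C) = {g}
FIRST(P) = {ε}
FIRST(S) = {ε, g}  (via C f P)
FOLLOW(S) includes $ since S is the start symbol.
FOLLOW(S): S appears on no right-hand side. Thus FOLLOW(S) = {$}.
For S -> C f P: FIRST(C f P) = {g}, so it goes in M[S, t] for t ∈ {g}.
For S -> ε: FIRST(ε) = {ε}, so it goes in M[S, t] for t ∈ {}; since ε ∈ FIRST, also for every t ∈ FOLLOW(S) = {$}.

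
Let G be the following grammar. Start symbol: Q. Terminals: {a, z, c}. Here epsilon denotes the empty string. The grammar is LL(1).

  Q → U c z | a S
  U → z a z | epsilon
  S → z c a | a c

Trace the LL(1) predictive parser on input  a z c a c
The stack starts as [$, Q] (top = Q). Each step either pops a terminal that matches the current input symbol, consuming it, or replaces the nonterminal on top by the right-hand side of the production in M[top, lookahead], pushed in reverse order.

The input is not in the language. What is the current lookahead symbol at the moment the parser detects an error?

c

step 1: stack=$ Q  input=a z c a c $  — expand Q → a S
step 2: stack=$ S a  input=a z c a c $  — match a
step 3: stack=$ S  input=z c a c $  — expand S → z c a
step 4: stack=$ a c z  input=z c a c $  — match z
step 5: stack=$ a c  input=c a c $  — match c
step 6: stack=$ a  input=a c $  — match a
step 7: stack=$  input=c $  — error: stack empty but input remains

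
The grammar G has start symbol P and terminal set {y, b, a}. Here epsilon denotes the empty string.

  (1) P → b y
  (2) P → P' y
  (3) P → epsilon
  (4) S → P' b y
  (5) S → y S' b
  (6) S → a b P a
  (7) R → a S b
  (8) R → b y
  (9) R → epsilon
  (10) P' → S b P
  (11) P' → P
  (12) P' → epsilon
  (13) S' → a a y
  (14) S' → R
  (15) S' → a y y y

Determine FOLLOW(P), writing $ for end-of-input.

{$, a, b, y}

FIRST(R): from R→a S b we get {a}; from R→b y we get {b}; from R→epsilon we get {epsilon}. So FIRST(R) = {epsilon, a, b}.
FIRST(S'): from S'→a a y we get {a}; from S'→R we get {epsilon, a, b}; from S'→a y y y we get {a}. So FIRST(S') = {epsilon, a, b}.
FIRST(P): from P→b y we get {b}; from P→P' y we get {a, b, y}; from P→epsilon we get {epsilon}. So FIRST(P) = {epsilon, a, b, y}.
FIRST(S): from S→P' b y we get {a, b, y}; from S→y S' b we get {y}; from S→a b P a we get {a}. So FIRST(S) = {a, b, y}.
FIRST(P'): from P'→S b P we get {a, b, y}; from P'→P we get {epsilon, a, b, y}; from P'→epsilon we get {epsilon}. So FIRST(P') = {epsilon, a, b, y}.
FOLLOW(P) includes $ since P is the start symbol.
FOLLOW(S): in R→a S b, S is followed by b with FIRST {b}; in P'→S b P, S is followed by b P with FIRST {b}. Thus FOLLOW(S) = {b}.
FOLLOW(P'): in P→P' y, P' is followed by y with FIRST {y}; in S→P' b y, P' is followed by b y with FIRST {b}. Thus FOLLOW(P') = {b, y}.
FOLLOW(P): in S→a b P a, P is followed by a with FIRST {a}; in P'→S b P, the suffix after P is empty, so FOLLOW(P) ⊇ FOLLOW(P') = {b, y}; in P'→P, the suffix after P is empty, so FOLLOW(P) ⊇ FOLLOW(P') = {b, y}. Thus FOLLOW(P) = {$, a, b, y}.
FOLLOW(S'): in S→y S' b, S' is followed by b with FIRST {b}. Thus FOLLOW(S') = {b}.
FOLLOW(R): in S'→R, the suffix after R is empty, so FOLLOW(R) ⊇ FOLLOW(S') = {b}. Thus FOLLOW(R) = {b}.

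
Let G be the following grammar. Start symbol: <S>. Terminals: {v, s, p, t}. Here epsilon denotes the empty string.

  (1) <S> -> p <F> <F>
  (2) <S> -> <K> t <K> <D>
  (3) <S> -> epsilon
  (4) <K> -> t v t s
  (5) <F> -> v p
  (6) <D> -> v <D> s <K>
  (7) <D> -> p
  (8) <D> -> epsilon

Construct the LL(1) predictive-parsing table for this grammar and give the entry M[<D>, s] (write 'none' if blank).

FIRST(<K>): from <K>->t v t s we get {t}. So FIRST(<K>) = {t}.
FIRST(<F>): from <F>->v p we get {v}. So FIRST(<F>) = {v}.
FIRST(<D>): from <D>->v <D> s <K> we get {v}; from <D>->p we get {p}; from <D>->epsilon we get {epsilon}. So FIRST(<D>) = {epsilon, p, v}.
FIRST(<S>): from <S>->p <F> <F> we get {p}; from <S>-><K> t <K> <D> we get {t}; from <S>->epsilon we get {epsilon}. So FIRST(<S>) = {epsilon, p, t}.
FOLLOW(<S>) includes $ since <S> is the start symbol.
FOLLOW(<S>): <S> appears on no right-hand side. Thus FOLLOW(<S>) = {$}.
FOLLOW(<D>): in <S>-><K> t <K> <D>, the suffix after <D> is empty, so FOLLOW(<D>) ⊇ FOLLOW(<S>) = {$}; in <D>->v <D> s <K>, <D> is followed by s <K> with FIRST {s}. Thus FOLLOW(<D>) = {$, s}.
For <D> -> v <D> s <K>: FIRST(v <D> s <K>) = {v}, so it goes in M[<D>, t] for t ∈ {v}.
For <D> -> p: FIRST(p) = {p}, so it goes in M[<D>, t] for t ∈ {p}.
For <D> -> epsilon: FIRST(epsilon) = {epsilon}, so it goes in M[<D>, t] for t ∈ {}; since epsilon ∈ FIRST, also for every t ∈ FOLLOW(<D>) = {$, s}.

<D> -> epsilon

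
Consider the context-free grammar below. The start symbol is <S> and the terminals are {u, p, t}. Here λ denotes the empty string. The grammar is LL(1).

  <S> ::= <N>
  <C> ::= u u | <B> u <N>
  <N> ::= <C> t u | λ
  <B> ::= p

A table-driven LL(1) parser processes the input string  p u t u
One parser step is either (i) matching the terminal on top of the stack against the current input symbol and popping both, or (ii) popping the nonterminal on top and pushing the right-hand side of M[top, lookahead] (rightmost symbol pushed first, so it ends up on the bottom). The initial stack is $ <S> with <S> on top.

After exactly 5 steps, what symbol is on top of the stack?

u

     Stack            Input      Action
  1  $ <S>            p u t u $  expand <S> ::= <N>
  2  $ <N>            p u t u $  expand <N> ::= <C> t u
  3  $ u t <C>        p u t u $  expand <C> ::= <B> u <N>
  4  $ u t <N> u <B>  p u t u $  expand <B> ::= p
  5  $ u t <N> u p    p u t u $  match p
Stack after step 5: $ u t <N> u (top = u).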